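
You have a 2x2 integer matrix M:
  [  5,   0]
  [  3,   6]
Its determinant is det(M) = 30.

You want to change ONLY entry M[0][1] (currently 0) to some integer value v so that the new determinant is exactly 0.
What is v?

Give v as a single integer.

Answer: 10

Derivation:
det is linear in entry M[0][1]: det = old_det + (v - 0) * C_01
Cofactor C_01 = -3
Want det = 0: 30 + (v - 0) * -3 = 0
  (v - 0) = -30 / -3 = 10
  v = 0 + (10) = 10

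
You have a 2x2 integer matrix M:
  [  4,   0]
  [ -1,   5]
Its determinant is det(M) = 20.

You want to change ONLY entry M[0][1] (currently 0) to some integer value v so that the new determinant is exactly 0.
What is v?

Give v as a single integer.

det is linear in entry M[0][1]: det = old_det + (v - 0) * C_01
Cofactor C_01 = 1
Want det = 0: 20 + (v - 0) * 1 = 0
  (v - 0) = -20 / 1 = -20
  v = 0 + (-20) = -20

Answer: -20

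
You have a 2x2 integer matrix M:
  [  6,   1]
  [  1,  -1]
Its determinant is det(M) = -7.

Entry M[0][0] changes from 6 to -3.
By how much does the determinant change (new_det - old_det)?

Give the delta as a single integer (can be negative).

Answer: 9

Derivation:
Cofactor C_00 = -1
Entry delta = -3 - 6 = -9
Det delta = entry_delta * cofactor = -9 * -1 = 9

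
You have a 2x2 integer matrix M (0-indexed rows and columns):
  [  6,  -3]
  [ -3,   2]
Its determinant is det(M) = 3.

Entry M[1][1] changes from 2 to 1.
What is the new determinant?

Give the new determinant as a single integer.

Answer: -3

Derivation:
det is linear in row 1: changing M[1][1] by delta changes det by delta * cofactor(1,1).
Cofactor C_11 = (-1)^(1+1) * minor(1,1) = 6
Entry delta = 1 - 2 = -1
Det delta = -1 * 6 = -6
New det = 3 + -6 = -3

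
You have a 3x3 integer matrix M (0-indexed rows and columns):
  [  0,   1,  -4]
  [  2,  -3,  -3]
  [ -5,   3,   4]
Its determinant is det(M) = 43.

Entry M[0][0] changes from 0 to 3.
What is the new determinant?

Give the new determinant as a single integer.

det is linear in row 0: changing M[0][0] by delta changes det by delta * cofactor(0,0).
Cofactor C_00 = (-1)^(0+0) * minor(0,0) = -3
Entry delta = 3 - 0 = 3
Det delta = 3 * -3 = -9
New det = 43 + -9 = 34

Answer: 34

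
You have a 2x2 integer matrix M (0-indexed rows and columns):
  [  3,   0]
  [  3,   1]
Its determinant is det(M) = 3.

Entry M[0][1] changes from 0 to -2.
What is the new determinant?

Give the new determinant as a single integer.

Answer: 9

Derivation:
det is linear in row 0: changing M[0][1] by delta changes det by delta * cofactor(0,1).
Cofactor C_01 = (-1)^(0+1) * minor(0,1) = -3
Entry delta = -2 - 0 = -2
Det delta = -2 * -3 = 6
New det = 3 + 6 = 9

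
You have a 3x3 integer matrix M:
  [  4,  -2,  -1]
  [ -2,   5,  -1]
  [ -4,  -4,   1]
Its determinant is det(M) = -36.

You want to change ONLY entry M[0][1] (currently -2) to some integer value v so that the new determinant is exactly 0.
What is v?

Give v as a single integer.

Answer: 4

Derivation:
det is linear in entry M[0][1]: det = old_det + (v - -2) * C_01
Cofactor C_01 = 6
Want det = 0: -36 + (v - -2) * 6 = 0
  (v - -2) = 36 / 6 = 6
  v = -2 + (6) = 4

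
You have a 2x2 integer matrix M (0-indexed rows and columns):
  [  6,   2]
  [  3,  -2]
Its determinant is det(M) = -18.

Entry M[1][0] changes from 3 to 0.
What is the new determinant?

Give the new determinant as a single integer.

det is linear in row 1: changing M[1][0] by delta changes det by delta * cofactor(1,0).
Cofactor C_10 = (-1)^(1+0) * minor(1,0) = -2
Entry delta = 0 - 3 = -3
Det delta = -3 * -2 = 6
New det = -18 + 6 = -12

Answer: -12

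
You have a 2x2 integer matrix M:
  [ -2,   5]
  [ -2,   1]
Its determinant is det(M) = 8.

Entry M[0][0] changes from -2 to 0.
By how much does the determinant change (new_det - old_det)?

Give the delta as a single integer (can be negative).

Cofactor C_00 = 1
Entry delta = 0 - -2 = 2
Det delta = entry_delta * cofactor = 2 * 1 = 2

Answer: 2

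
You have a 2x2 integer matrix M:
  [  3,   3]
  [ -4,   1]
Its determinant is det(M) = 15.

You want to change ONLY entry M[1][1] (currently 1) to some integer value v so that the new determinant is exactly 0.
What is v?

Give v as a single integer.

det is linear in entry M[1][1]: det = old_det + (v - 1) * C_11
Cofactor C_11 = 3
Want det = 0: 15 + (v - 1) * 3 = 0
  (v - 1) = -15 / 3 = -5
  v = 1 + (-5) = -4

Answer: -4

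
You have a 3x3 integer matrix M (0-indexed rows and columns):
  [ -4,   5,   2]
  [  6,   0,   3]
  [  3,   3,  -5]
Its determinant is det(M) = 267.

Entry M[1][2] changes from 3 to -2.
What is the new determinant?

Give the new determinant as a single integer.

det is linear in row 1: changing M[1][2] by delta changes det by delta * cofactor(1,2).
Cofactor C_12 = (-1)^(1+2) * minor(1,2) = 27
Entry delta = -2 - 3 = -5
Det delta = -5 * 27 = -135
New det = 267 + -135 = 132

Answer: 132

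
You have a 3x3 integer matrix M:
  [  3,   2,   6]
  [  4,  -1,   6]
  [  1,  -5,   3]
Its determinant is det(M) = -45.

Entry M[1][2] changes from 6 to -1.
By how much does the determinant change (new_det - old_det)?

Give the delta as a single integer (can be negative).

Answer: -119

Derivation:
Cofactor C_12 = 17
Entry delta = -1 - 6 = -7
Det delta = entry_delta * cofactor = -7 * 17 = -119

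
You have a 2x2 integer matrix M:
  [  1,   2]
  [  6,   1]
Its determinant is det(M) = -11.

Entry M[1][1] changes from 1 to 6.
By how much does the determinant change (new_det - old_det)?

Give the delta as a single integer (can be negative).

Answer: 5

Derivation:
Cofactor C_11 = 1
Entry delta = 6 - 1 = 5
Det delta = entry_delta * cofactor = 5 * 1 = 5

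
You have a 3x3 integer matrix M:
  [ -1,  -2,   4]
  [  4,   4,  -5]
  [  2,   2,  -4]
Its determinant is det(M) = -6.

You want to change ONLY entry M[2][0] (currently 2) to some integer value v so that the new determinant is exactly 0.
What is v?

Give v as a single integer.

Answer: 1

Derivation:
det is linear in entry M[2][0]: det = old_det + (v - 2) * C_20
Cofactor C_20 = -6
Want det = 0: -6 + (v - 2) * -6 = 0
  (v - 2) = 6 / -6 = -1
  v = 2 + (-1) = 1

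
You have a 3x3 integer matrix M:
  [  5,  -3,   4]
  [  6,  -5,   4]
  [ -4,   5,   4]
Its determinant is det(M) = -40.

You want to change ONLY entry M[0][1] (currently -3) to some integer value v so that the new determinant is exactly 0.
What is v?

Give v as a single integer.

det is linear in entry M[0][1]: det = old_det + (v - -3) * C_01
Cofactor C_01 = -40
Want det = 0: -40 + (v - -3) * -40 = 0
  (v - -3) = 40 / -40 = -1
  v = -3 + (-1) = -4

Answer: -4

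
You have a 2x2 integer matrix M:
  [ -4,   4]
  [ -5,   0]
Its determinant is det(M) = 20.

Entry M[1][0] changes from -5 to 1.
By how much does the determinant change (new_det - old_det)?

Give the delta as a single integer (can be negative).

Cofactor C_10 = -4
Entry delta = 1 - -5 = 6
Det delta = entry_delta * cofactor = 6 * -4 = -24

Answer: -24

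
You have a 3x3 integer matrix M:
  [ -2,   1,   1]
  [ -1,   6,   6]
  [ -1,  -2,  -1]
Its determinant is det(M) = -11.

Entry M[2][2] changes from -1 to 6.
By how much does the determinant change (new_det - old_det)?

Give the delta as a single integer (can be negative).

Answer: -77

Derivation:
Cofactor C_22 = -11
Entry delta = 6 - -1 = 7
Det delta = entry_delta * cofactor = 7 * -11 = -77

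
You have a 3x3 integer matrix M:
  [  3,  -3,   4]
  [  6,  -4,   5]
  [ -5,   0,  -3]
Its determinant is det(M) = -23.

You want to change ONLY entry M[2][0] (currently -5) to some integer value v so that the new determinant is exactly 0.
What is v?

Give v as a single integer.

det is linear in entry M[2][0]: det = old_det + (v - -5) * C_20
Cofactor C_20 = 1
Want det = 0: -23 + (v - -5) * 1 = 0
  (v - -5) = 23 / 1 = 23
  v = -5 + (23) = 18

Answer: 18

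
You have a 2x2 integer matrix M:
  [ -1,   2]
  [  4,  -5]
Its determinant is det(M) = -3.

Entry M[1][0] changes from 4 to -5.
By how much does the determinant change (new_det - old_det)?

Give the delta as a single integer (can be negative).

Answer: 18

Derivation:
Cofactor C_10 = -2
Entry delta = -5 - 4 = -9
Det delta = entry_delta * cofactor = -9 * -2 = 18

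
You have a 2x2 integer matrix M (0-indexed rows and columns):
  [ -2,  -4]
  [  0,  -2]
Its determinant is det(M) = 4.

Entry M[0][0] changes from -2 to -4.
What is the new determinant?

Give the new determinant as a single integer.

det is linear in row 0: changing M[0][0] by delta changes det by delta * cofactor(0,0).
Cofactor C_00 = (-1)^(0+0) * minor(0,0) = -2
Entry delta = -4 - -2 = -2
Det delta = -2 * -2 = 4
New det = 4 + 4 = 8

Answer: 8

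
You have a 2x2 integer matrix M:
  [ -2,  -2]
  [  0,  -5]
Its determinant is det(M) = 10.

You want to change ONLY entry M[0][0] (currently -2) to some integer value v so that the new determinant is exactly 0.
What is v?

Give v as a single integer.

Answer: 0

Derivation:
det is linear in entry M[0][0]: det = old_det + (v - -2) * C_00
Cofactor C_00 = -5
Want det = 0: 10 + (v - -2) * -5 = 0
  (v - -2) = -10 / -5 = 2
  v = -2 + (2) = 0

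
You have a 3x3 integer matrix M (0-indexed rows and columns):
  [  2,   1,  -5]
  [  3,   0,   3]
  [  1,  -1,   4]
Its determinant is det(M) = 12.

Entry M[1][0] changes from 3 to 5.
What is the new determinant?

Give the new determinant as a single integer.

det is linear in row 1: changing M[1][0] by delta changes det by delta * cofactor(1,0).
Cofactor C_10 = (-1)^(1+0) * minor(1,0) = 1
Entry delta = 5 - 3 = 2
Det delta = 2 * 1 = 2
New det = 12 + 2 = 14

Answer: 14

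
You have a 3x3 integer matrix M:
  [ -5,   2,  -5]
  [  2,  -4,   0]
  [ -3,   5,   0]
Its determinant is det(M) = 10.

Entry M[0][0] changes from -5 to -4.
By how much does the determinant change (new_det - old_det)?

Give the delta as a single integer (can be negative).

Cofactor C_00 = 0
Entry delta = -4 - -5 = 1
Det delta = entry_delta * cofactor = 1 * 0 = 0

Answer: 0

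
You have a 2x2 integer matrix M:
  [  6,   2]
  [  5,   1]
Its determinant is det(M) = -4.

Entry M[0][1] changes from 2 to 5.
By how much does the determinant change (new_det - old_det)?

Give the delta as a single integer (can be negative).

Cofactor C_01 = -5
Entry delta = 5 - 2 = 3
Det delta = entry_delta * cofactor = 3 * -5 = -15

Answer: -15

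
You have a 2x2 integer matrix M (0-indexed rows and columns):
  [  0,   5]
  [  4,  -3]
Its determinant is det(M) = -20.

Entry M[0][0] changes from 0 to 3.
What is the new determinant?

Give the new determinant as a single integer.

det is linear in row 0: changing M[0][0] by delta changes det by delta * cofactor(0,0).
Cofactor C_00 = (-1)^(0+0) * minor(0,0) = -3
Entry delta = 3 - 0 = 3
Det delta = 3 * -3 = -9
New det = -20 + -9 = -29

Answer: -29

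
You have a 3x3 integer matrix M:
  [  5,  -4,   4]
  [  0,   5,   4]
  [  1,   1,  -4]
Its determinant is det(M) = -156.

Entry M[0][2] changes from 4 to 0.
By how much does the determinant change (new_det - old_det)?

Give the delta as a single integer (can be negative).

Cofactor C_02 = -5
Entry delta = 0 - 4 = -4
Det delta = entry_delta * cofactor = -4 * -5 = 20

Answer: 20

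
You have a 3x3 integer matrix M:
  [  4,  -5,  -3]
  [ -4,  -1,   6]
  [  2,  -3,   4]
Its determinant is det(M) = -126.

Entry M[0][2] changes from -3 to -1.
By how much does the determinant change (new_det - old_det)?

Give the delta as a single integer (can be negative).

Cofactor C_02 = 14
Entry delta = -1 - -3 = 2
Det delta = entry_delta * cofactor = 2 * 14 = 28

Answer: 28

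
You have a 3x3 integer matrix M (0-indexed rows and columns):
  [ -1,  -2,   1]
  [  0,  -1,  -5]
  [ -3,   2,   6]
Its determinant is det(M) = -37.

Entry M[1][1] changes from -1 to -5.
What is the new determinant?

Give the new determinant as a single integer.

det is linear in row 1: changing M[1][1] by delta changes det by delta * cofactor(1,1).
Cofactor C_11 = (-1)^(1+1) * minor(1,1) = -3
Entry delta = -5 - -1 = -4
Det delta = -4 * -3 = 12
New det = -37 + 12 = -25

Answer: -25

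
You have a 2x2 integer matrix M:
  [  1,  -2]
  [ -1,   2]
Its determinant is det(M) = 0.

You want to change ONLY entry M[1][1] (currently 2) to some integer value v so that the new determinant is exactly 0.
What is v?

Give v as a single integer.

det is linear in entry M[1][1]: det = old_det + (v - 2) * C_11
Cofactor C_11 = 1
Want det = 0: 0 + (v - 2) * 1 = 0
  (v - 2) = 0 / 1 = 0
  v = 2 + (0) = 2

Answer: 2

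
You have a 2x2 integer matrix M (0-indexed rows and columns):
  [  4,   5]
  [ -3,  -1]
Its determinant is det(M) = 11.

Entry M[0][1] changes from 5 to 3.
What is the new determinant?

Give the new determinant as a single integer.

det is linear in row 0: changing M[0][1] by delta changes det by delta * cofactor(0,1).
Cofactor C_01 = (-1)^(0+1) * minor(0,1) = 3
Entry delta = 3 - 5 = -2
Det delta = -2 * 3 = -6
New det = 11 + -6 = 5

Answer: 5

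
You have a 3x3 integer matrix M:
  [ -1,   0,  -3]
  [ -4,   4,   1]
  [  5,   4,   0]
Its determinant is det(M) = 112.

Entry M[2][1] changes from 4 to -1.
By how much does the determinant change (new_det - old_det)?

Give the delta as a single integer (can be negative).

Cofactor C_21 = 13
Entry delta = -1 - 4 = -5
Det delta = entry_delta * cofactor = -5 * 13 = -65

Answer: -65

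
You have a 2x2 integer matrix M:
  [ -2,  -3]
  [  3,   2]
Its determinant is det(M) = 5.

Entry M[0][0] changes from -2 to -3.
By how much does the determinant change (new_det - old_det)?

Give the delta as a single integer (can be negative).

Cofactor C_00 = 2
Entry delta = -3 - -2 = -1
Det delta = entry_delta * cofactor = -1 * 2 = -2

Answer: -2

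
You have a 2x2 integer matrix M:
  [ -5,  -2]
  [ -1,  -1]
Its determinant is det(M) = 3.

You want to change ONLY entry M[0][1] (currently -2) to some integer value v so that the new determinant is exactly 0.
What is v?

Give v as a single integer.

det is linear in entry M[0][1]: det = old_det + (v - -2) * C_01
Cofactor C_01 = 1
Want det = 0: 3 + (v - -2) * 1 = 0
  (v - -2) = -3 / 1 = -3
  v = -2 + (-3) = -5

Answer: -5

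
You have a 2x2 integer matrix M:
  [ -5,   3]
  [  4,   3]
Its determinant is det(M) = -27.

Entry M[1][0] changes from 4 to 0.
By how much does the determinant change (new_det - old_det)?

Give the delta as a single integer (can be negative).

Answer: 12

Derivation:
Cofactor C_10 = -3
Entry delta = 0 - 4 = -4
Det delta = entry_delta * cofactor = -4 * -3 = 12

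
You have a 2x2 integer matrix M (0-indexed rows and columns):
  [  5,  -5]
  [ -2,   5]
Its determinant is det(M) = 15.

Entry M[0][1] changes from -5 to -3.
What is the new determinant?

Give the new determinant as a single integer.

det is linear in row 0: changing M[0][1] by delta changes det by delta * cofactor(0,1).
Cofactor C_01 = (-1)^(0+1) * minor(0,1) = 2
Entry delta = -3 - -5 = 2
Det delta = 2 * 2 = 4
New det = 15 + 4 = 19

Answer: 19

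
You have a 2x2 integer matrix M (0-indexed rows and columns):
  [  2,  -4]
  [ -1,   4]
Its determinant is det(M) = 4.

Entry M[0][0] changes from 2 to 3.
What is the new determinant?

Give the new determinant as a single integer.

Answer: 8

Derivation:
det is linear in row 0: changing M[0][0] by delta changes det by delta * cofactor(0,0).
Cofactor C_00 = (-1)^(0+0) * minor(0,0) = 4
Entry delta = 3 - 2 = 1
Det delta = 1 * 4 = 4
New det = 4 + 4 = 8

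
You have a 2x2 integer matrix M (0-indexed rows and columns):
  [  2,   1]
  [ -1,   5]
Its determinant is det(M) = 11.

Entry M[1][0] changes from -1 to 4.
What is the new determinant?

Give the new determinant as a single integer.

det is linear in row 1: changing M[1][0] by delta changes det by delta * cofactor(1,0).
Cofactor C_10 = (-1)^(1+0) * minor(1,0) = -1
Entry delta = 4 - -1 = 5
Det delta = 5 * -1 = -5
New det = 11 + -5 = 6

Answer: 6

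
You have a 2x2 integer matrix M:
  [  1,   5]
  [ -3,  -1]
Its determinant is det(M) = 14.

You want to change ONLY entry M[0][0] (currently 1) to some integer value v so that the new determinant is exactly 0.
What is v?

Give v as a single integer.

det is linear in entry M[0][0]: det = old_det + (v - 1) * C_00
Cofactor C_00 = -1
Want det = 0: 14 + (v - 1) * -1 = 0
  (v - 1) = -14 / -1 = 14
  v = 1 + (14) = 15

Answer: 15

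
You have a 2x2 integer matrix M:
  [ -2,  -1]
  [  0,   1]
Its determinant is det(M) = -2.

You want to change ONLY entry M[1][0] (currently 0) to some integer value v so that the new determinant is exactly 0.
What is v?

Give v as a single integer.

det is linear in entry M[1][0]: det = old_det + (v - 0) * C_10
Cofactor C_10 = 1
Want det = 0: -2 + (v - 0) * 1 = 0
  (v - 0) = 2 / 1 = 2
  v = 0 + (2) = 2

Answer: 2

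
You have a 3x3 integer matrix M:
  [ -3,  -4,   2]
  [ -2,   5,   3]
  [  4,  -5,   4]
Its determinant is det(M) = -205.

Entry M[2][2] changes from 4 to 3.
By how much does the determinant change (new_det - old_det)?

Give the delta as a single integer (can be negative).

Cofactor C_22 = -23
Entry delta = 3 - 4 = -1
Det delta = entry_delta * cofactor = -1 * -23 = 23

Answer: 23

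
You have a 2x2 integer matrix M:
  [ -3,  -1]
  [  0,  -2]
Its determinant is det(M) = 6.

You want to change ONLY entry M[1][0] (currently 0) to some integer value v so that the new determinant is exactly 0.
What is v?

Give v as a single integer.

det is linear in entry M[1][0]: det = old_det + (v - 0) * C_10
Cofactor C_10 = 1
Want det = 0: 6 + (v - 0) * 1 = 0
  (v - 0) = -6 / 1 = -6
  v = 0 + (-6) = -6

Answer: -6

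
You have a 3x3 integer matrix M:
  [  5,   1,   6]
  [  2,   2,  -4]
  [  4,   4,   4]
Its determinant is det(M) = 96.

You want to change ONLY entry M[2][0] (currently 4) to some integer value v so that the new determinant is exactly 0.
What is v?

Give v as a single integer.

Answer: 10

Derivation:
det is linear in entry M[2][0]: det = old_det + (v - 4) * C_20
Cofactor C_20 = -16
Want det = 0: 96 + (v - 4) * -16 = 0
  (v - 4) = -96 / -16 = 6
  v = 4 + (6) = 10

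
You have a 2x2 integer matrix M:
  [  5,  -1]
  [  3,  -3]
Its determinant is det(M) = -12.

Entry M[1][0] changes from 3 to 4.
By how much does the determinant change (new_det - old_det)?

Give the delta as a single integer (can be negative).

Answer: 1

Derivation:
Cofactor C_10 = 1
Entry delta = 4 - 3 = 1
Det delta = entry_delta * cofactor = 1 * 1 = 1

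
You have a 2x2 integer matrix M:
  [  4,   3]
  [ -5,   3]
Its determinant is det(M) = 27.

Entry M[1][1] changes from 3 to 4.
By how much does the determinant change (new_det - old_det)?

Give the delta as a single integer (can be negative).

Cofactor C_11 = 4
Entry delta = 4 - 3 = 1
Det delta = entry_delta * cofactor = 1 * 4 = 4

Answer: 4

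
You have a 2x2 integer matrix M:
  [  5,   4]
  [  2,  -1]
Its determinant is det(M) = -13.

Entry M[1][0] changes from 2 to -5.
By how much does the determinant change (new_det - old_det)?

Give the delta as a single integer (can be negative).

Cofactor C_10 = -4
Entry delta = -5 - 2 = -7
Det delta = entry_delta * cofactor = -7 * -4 = 28

Answer: 28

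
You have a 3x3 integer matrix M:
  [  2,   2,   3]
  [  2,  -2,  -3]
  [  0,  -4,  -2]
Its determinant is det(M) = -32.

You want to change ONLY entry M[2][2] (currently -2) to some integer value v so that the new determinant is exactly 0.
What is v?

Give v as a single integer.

Answer: -6

Derivation:
det is linear in entry M[2][2]: det = old_det + (v - -2) * C_22
Cofactor C_22 = -8
Want det = 0: -32 + (v - -2) * -8 = 0
  (v - -2) = 32 / -8 = -4
  v = -2 + (-4) = -6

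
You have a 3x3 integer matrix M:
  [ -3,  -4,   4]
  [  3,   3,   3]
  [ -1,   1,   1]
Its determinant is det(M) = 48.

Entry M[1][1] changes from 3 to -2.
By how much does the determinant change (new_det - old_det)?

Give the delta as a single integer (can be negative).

Answer: -5

Derivation:
Cofactor C_11 = 1
Entry delta = -2 - 3 = -5
Det delta = entry_delta * cofactor = -5 * 1 = -5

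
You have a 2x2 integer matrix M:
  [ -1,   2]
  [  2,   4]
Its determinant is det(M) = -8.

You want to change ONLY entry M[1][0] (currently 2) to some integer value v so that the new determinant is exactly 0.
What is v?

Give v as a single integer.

det is linear in entry M[1][0]: det = old_det + (v - 2) * C_10
Cofactor C_10 = -2
Want det = 0: -8 + (v - 2) * -2 = 0
  (v - 2) = 8 / -2 = -4
  v = 2 + (-4) = -2

Answer: -2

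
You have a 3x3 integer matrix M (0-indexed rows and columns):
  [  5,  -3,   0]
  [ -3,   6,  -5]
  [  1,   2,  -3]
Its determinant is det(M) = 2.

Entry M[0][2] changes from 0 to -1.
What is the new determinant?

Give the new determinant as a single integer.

Answer: 14

Derivation:
det is linear in row 0: changing M[0][2] by delta changes det by delta * cofactor(0,2).
Cofactor C_02 = (-1)^(0+2) * minor(0,2) = -12
Entry delta = -1 - 0 = -1
Det delta = -1 * -12 = 12
New det = 2 + 12 = 14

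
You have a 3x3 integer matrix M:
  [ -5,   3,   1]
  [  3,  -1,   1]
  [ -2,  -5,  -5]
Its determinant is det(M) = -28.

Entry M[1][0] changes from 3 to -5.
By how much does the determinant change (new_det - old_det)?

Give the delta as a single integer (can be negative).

Cofactor C_10 = 10
Entry delta = -5 - 3 = -8
Det delta = entry_delta * cofactor = -8 * 10 = -80

Answer: -80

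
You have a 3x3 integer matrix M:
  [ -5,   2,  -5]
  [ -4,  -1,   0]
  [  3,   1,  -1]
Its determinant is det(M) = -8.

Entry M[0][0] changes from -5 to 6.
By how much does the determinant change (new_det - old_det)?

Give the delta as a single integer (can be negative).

Answer: 11

Derivation:
Cofactor C_00 = 1
Entry delta = 6 - -5 = 11
Det delta = entry_delta * cofactor = 11 * 1 = 11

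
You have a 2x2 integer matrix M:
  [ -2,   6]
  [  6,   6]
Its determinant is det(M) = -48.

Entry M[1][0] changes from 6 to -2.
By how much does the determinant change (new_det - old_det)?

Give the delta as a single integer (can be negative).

Cofactor C_10 = -6
Entry delta = -2 - 6 = -8
Det delta = entry_delta * cofactor = -8 * -6 = 48

Answer: 48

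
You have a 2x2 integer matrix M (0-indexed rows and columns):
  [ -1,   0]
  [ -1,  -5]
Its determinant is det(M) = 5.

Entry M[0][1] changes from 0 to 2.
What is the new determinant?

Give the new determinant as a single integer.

det is linear in row 0: changing M[0][1] by delta changes det by delta * cofactor(0,1).
Cofactor C_01 = (-1)^(0+1) * minor(0,1) = 1
Entry delta = 2 - 0 = 2
Det delta = 2 * 1 = 2
New det = 5 + 2 = 7

Answer: 7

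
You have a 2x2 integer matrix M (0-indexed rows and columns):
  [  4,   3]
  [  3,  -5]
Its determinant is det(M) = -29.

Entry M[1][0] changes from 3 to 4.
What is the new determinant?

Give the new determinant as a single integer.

det is linear in row 1: changing M[1][0] by delta changes det by delta * cofactor(1,0).
Cofactor C_10 = (-1)^(1+0) * minor(1,0) = -3
Entry delta = 4 - 3 = 1
Det delta = 1 * -3 = -3
New det = -29 + -3 = -32

Answer: -32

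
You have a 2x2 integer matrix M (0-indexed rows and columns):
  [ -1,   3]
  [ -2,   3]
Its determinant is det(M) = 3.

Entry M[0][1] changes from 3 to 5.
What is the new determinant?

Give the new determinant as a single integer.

det is linear in row 0: changing M[0][1] by delta changes det by delta * cofactor(0,1).
Cofactor C_01 = (-1)^(0+1) * minor(0,1) = 2
Entry delta = 5 - 3 = 2
Det delta = 2 * 2 = 4
New det = 3 + 4 = 7

Answer: 7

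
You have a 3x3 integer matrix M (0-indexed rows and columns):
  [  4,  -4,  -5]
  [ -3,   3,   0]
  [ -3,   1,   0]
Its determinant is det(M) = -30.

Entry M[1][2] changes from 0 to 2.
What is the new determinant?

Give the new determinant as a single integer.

det is linear in row 1: changing M[1][2] by delta changes det by delta * cofactor(1,2).
Cofactor C_12 = (-1)^(1+2) * minor(1,2) = 8
Entry delta = 2 - 0 = 2
Det delta = 2 * 8 = 16
New det = -30 + 16 = -14

Answer: -14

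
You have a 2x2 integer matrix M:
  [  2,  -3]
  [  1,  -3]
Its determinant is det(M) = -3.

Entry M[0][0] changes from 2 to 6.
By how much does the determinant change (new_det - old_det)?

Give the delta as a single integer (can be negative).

Cofactor C_00 = -3
Entry delta = 6 - 2 = 4
Det delta = entry_delta * cofactor = 4 * -3 = -12

Answer: -12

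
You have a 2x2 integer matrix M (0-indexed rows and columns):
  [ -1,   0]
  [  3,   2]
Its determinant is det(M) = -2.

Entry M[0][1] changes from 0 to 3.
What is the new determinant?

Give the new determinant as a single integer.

det is linear in row 0: changing M[0][1] by delta changes det by delta * cofactor(0,1).
Cofactor C_01 = (-1)^(0+1) * minor(0,1) = -3
Entry delta = 3 - 0 = 3
Det delta = 3 * -3 = -9
New det = -2 + -9 = -11

Answer: -11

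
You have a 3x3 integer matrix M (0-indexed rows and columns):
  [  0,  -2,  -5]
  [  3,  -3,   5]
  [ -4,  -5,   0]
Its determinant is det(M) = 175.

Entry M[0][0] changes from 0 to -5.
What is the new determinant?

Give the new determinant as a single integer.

Answer: 50

Derivation:
det is linear in row 0: changing M[0][0] by delta changes det by delta * cofactor(0,0).
Cofactor C_00 = (-1)^(0+0) * minor(0,0) = 25
Entry delta = -5 - 0 = -5
Det delta = -5 * 25 = -125
New det = 175 + -125 = 50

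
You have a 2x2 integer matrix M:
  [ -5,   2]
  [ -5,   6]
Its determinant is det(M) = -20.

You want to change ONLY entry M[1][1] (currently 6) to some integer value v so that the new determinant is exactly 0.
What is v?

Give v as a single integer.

det is linear in entry M[1][1]: det = old_det + (v - 6) * C_11
Cofactor C_11 = -5
Want det = 0: -20 + (v - 6) * -5 = 0
  (v - 6) = 20 / -5 = -4
  v = 6 + (-4) = 2

Answer: 2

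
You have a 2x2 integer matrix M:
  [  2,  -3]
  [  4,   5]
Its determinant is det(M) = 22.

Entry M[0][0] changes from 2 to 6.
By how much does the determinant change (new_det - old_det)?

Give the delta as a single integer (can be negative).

Cofactor C_00 = 5
Entry delta = 6 - 2 = 4
Det delta = entry_delta * cofactor = 4 * 5 = 20

Answer: 20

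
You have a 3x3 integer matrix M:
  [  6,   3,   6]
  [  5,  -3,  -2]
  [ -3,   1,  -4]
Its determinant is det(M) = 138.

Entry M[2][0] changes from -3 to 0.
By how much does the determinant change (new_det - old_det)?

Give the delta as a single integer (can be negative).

Cofactor C_20 = 12
Entry delta = 0 - -3 = 3
Det delta = entry_delta * cofactor = 3 * 12 = 36

Answer: 36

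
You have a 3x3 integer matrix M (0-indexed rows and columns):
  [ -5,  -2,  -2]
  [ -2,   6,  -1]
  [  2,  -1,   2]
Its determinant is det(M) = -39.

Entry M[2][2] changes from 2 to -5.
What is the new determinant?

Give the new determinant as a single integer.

Answer: 199

Derivation:
det is linear in row 2: changing M[2][2] by delta changes det by delta * cofactor(2,2).
Cofactor C_22 = (-1)^(2+2) * minor(2,2) = -34
Entry delta = -5 - 2 = -7
Det delta = -7 * -34 = 238
New det = -39 + 238 = 199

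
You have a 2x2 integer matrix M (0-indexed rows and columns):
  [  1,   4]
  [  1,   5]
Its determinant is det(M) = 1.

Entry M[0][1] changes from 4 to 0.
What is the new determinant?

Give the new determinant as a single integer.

det is linear in row 0: changing M[0][1] by delta changes det by delta * cofactor(0,1).
Cofactor C_01 = (-1)^(0+1) * minor(0,1) = -1
Entry delta = 0 - 4 = -4
Det delta = -4 * -1 = 4
New det = 1 + 4 = 5

Answer: 5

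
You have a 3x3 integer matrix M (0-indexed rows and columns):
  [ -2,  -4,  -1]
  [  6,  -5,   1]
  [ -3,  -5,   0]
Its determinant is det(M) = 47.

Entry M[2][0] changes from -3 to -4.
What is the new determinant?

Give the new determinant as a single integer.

Answer: 56

Derivation:
det is linear in row 2: changing M[2][0] by delta changes det by delta * cofactor(2,0).
Cofactor C_20 = (-1)^(2+0) * minor(2,0) = -9
Entry delta = -4 - -3 = -1
Det delta = -1 * -9 = 9
New det = 47 + 9 = 56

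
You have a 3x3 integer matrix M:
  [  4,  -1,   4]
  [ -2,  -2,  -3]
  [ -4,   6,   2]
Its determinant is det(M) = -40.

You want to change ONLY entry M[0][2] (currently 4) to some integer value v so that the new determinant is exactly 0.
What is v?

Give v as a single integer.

det is linear in entry M[0][2]: det = old_det + (v - 4) * C_02
Cofactor C_02 = -20
Want det = 0: -40 + (v - 4) * -20 = 0
  (v - 4) = 40 / -20 = -2
  v = 4 + (-2) = 2

Answer: 2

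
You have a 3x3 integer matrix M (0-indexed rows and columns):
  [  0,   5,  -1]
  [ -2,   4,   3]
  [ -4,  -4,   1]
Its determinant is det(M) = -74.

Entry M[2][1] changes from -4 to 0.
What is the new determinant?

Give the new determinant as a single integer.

Answer: -66

Derivation:
det is linear in row 2: changing M[2][1] by delta changes det by delta * cofactor(2,1).
Cofactor C_21 = (-1)^(2+1) * minor(2,1) = 2
Entry delta = 0 - -4 = 4
Det delta = 4 * 2 = 8
New det = -74 + 8 = -66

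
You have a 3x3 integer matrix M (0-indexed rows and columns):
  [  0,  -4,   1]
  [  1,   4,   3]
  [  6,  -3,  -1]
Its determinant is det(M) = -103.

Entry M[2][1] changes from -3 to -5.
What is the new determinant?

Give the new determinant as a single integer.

det is linear in row 2: changing M[2][1] by delta changes det by delta * cofactor(2,1).
Cofactor C_21 = (-1)^(2+1) * minor(2,1) = 1
Entry delta = -5 - -3 = -2
Det delta = -2 * 1 = -2
New det = -103 + -2 = -105

Answer: -105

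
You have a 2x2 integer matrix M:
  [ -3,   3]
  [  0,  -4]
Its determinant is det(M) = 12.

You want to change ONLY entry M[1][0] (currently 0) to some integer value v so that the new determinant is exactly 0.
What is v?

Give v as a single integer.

Answer: 4

Derivation:
det is linear in entry M[1][0]: det = old_det + (v - 0) * C_10
Cofactor C_10 = -3
Want det = 0: 12 + (v - 0) * -3 = 0
  (v - 0) = -12 / -3 = 4
  v = 0 + (4) = 4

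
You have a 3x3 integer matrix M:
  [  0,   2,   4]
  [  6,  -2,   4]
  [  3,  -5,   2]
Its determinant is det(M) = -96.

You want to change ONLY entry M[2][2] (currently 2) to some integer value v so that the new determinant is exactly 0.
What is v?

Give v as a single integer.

det is linear in entry M[2][2]: det = old_det + (v - 2) * C_22
Cofactor C_22 = -12
Want det = 0: -96 + (v - 2) * -12 = 0
  (v - 2) = 96 / -12 = -8
  v = 2 + (-8) = -6

Answer: -6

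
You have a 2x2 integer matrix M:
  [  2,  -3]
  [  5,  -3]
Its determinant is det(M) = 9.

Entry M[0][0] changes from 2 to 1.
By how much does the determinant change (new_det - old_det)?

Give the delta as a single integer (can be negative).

Answer: 3

Derivation:
Cofactor C_00 = -3
Entry delta = 1 - 2 = -1
Det delta = entry_delta * cofactor = -1 * -3 = 3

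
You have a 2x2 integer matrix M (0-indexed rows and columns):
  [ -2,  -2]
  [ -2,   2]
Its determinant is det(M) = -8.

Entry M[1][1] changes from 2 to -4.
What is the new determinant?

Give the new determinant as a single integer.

Answer: 4

Derivation:
det is linear in row 1: changing M[1][1] by delta changes det by delta * cofactor(1,1).
Cofactor C_11 = (-1)^(1+1) * minor(1,1) = -2
Entry delta = -4 - 2 = -6
Det delta = -6 * -2 = 12
New det = -8 + 12 = 4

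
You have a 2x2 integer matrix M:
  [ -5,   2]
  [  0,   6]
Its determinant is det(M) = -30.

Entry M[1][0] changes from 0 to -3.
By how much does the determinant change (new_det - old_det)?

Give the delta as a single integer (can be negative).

Cofactor C_10 = -2
Entry delta = -3 - 0 = -3
Det delta = entry_delta * cofactor = -3 * -2 = 6

Answer: 6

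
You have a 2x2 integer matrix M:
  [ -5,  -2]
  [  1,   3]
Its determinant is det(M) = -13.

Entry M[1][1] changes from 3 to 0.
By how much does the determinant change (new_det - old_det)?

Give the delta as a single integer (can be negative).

Answer: 15

Derivation:
Cofactor C_11 = -5
Entry delta = 0 - 3 = -3
Det delta = entry_delta * cofactor = -3 * -5 = 15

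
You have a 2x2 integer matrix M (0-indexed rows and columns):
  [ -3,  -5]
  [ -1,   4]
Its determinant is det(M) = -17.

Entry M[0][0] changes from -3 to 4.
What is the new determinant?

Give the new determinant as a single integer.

Answer: 11

Derivation:
det is linear in row 0: changing M[0][0] by delta changes det by delta * cofactor(0,0).
Cofactor C_00 = (-1)^(0+0) * minor(0,0) = 4
Entry delta = 4 - -3 = 7
Det delta = 7 * 4 = 28
New det = -17 + 28 = 11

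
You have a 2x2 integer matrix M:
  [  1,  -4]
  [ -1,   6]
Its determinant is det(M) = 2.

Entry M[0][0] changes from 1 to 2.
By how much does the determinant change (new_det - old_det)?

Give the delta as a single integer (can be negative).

Cofactor C_00 = 6
Entry delta = 2 - 1 = 1
Det delta = entry_delta * cofactor = 1 * 6 = 6

Answer: 6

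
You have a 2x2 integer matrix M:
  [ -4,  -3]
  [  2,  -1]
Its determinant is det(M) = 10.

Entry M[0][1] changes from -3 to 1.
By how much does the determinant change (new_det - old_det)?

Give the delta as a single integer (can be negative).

Cofactor C_01 = -2
Entry delta = 1 - -3 = 4
Det delta = entry_delta * cofactor = 4 * -2 = -8

Answer: -8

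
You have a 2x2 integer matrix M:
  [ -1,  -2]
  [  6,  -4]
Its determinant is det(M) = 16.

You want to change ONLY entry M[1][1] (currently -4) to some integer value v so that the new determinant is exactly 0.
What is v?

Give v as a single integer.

det is linear in entry M[1][1]: det = old_det + (v - -4) * C_11
Cofactor C_11 = -1
Want det = 0: 16 + (v - -4) * -1 = 0
  (v - -4) = -16 / -1 = 16
  v = -4 + (16) = 12

Answer: 12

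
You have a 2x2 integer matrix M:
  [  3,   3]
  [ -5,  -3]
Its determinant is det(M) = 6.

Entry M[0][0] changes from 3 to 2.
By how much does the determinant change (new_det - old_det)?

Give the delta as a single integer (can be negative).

Answer: 3

Derivation:
Cofactor C_00 = -3
Entry delta = 2 - 3 = -1
Det delta = entry_delta * cofactor = -1 * -3 = 3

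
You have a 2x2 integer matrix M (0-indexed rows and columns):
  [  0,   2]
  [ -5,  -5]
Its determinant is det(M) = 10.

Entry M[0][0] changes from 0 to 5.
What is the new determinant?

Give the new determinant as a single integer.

det is linear in row 0: changing M[0][0] by delta changes det by delta * cofactor(0,0).
Cofactor C_00 = (-1)^(0+0) * minor(0,0) = -5
Entry delta = 5 - 0 = 5
Det delta = 5 * -5 = -25
New det = 10 + -25 = -15

Answer: -15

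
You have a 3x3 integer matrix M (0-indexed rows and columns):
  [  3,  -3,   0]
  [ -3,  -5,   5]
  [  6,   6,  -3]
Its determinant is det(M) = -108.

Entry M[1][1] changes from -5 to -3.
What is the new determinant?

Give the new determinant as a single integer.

Answer: -126

Derivation:
det is linear in row 1: changing M[1][1] by delta changes det by delta * cofactor(1,1).
Cofactor C_11 = (-1)^(1+1) * minor(1,1) = -9
Entry delta = -3 - -5 = 2
Det delta = 2 * -9 = -18
New det = -108 + -18 = -126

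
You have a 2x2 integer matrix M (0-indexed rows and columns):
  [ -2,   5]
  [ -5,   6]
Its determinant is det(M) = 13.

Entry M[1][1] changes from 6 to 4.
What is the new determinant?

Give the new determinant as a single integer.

Answer: 17

Derivation:
det is linear in row 1: changing M[1][1] by delta changes det by delta * cofactor(1,1).
Cofactor C_11 = (-1)^(1+1) * minor(1,1) = -2
Entry delta = 4 - 6 = -2
Det delta = -2 * -2 = 4
New det = 13 + 4 = 17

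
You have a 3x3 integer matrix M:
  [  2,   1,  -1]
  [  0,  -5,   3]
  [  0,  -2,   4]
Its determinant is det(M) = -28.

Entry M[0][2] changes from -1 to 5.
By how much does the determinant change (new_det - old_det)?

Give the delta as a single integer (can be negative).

Cofactor C_02 = 0
Entry delta = 5 - -1 = 6
Det delta = entry_delta * cofactor = 6 * 0 = 0

Answer: 0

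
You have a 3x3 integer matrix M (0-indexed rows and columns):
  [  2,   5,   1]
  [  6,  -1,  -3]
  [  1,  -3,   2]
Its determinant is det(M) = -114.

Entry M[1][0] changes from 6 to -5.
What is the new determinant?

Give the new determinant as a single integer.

Answer: 29

Derivation:
det is linear in row 1: changing M[1][0] by delta changes det by delta * cofactor(1,0).
Cofactor C_10 = (-1)^(1+0) * minor(1,0) = -13
Entry delta = -5 - 6 = -11
Det delta = -11 * -13 = 143
New det = -114 + 143 = 29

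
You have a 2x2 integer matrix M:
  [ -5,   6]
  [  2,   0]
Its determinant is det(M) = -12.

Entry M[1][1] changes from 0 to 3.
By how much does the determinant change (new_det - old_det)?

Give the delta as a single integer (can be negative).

Cofactor C_11 = -5
Entry delta = 3 - 0 = 3
Det delta = entry_delta * cofactor = 3 * -5 = -15

Answer: -15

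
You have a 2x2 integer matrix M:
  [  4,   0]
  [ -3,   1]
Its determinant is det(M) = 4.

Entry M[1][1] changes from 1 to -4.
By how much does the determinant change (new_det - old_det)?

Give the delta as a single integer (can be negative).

Answer: -20

Derivation:
Cofactor C_11 = 4
Entry delta = -4 - 1 = -5
Det delta = entry_delta * cofactor = -5 * 4 = -20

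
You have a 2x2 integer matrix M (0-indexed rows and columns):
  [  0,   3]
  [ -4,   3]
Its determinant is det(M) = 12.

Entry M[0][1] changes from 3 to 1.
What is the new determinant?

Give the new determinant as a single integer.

Answer: 4

Derivation:
det is linear in row 0: changing M[0][1] by delta changes det by delta * cofactor(0,1).
Cofactor C_01 = (-1)^(0+1) * minor(0,1) = 4
Entry delta = 1 - 3 = -2
Det delta = -2 * 4 = -8
New det = 12 + -8 = 4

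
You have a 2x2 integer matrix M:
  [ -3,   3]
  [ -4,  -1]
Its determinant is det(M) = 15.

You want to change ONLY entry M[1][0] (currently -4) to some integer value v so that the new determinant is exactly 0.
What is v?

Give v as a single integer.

Answer: 1

Derivation:
det is linear in entry M[1][0]: det = old_det + (v - -4) * C_10
Cofactor C_10 = -3
Want det = 0: 15 + (v - -4) * -3 = 0
  (v - -4) = -15 / -3 = 5
  v = -4 + (5) = 1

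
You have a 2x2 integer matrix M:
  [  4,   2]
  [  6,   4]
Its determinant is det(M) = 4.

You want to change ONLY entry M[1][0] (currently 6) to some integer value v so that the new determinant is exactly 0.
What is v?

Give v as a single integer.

det is linear in entry M[1][0]: det = old_det + (v - 6) * C_10
Cofactor C_10 = -2
Want det = 0: 4 + (v - 6) * -2 = 0
  (v - 6) = -4 / -2 = 2
  v = 6 + (2) = 8

Answer: 8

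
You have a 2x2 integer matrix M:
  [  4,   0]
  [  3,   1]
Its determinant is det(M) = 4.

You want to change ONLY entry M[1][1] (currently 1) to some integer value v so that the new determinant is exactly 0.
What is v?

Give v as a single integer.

det is linear in entry M[1][1]: det = old_det + (v - 1) * C_11
Cofactor C_11 = 4
Want det = 0: 4 + (v - 1) * 4 = 0
  (v - 1) = -4 / 4 = -1
  v = 1 + (-1) = 0

Answer: 0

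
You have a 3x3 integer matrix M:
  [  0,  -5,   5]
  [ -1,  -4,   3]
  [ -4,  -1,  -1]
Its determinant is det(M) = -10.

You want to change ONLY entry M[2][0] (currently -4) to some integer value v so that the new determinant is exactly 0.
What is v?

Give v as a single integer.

det is linear in entry M[2][0]: det = old_det + (v - -4) * C_20
Cofactor C_20 = 5
Want det = 0: -10 + (v - -4) * 5 = 0
  (v - -4) = 10 / 5 = 2
  v = -4 + (2) = -2

Answer: -2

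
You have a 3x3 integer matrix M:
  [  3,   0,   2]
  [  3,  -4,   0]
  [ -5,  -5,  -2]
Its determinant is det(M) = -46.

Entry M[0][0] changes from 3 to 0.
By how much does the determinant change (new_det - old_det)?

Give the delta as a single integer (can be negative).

Cofactor C_00 = 8
Entry delta = 0 - 3 = -3
Det delta = entry_delta * cofactor = -3 * 8 = -24

Answer: -24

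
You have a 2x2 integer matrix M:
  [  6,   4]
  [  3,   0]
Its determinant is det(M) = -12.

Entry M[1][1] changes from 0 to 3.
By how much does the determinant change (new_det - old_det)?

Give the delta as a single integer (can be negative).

Answer: 18

Derivation:
Cofactor C_11 = 6
Entry delta = 3 - 0 = 3
Det delta = entry_delta * cofactor = 3 * 6 = 18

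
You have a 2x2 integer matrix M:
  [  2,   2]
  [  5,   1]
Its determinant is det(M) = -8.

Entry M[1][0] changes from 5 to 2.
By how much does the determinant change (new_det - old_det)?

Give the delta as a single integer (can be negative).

Cofactor C_10 = -2
Entry delta = 2 - 5 = -3
Det delta = entry_delta * cofactor = -3 * -2 = 6

Answer: 6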